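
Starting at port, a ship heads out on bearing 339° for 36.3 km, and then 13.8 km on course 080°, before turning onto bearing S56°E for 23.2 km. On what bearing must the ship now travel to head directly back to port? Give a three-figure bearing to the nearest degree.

Leg 1 (339°, 36.3 km): east 36.3 sin 339° = -13.01, north 36.3 cos 339° = 33.89
Leg 2 (080°, 13.8 km): east 13.8 sin 80° = 13.59, north 13.8 cos 80° = 2.40
Leg 3 (S56°E, 23.2 km): east 23.2 sin 124° = 19.23, north 23.2 cos 124° = -12.97
Net displacement: 19.82 east, 23.31 north. Direction back to start is (-19.82, -23.31): bearing = atan2(-19.82, -23.31) mod 360° = 220.36° ≈ 220°.

220°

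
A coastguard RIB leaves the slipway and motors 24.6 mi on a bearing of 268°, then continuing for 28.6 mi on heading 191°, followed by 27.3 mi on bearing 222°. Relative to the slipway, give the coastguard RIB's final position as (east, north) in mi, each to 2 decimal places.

Leg 1 (268°, 24.6 mi): east 24.6 sin 268° = -24.59, north 24.6 cos 268° = -0.86
Leg 2 (191°, 28.6 mi): east 28.6 sin 191° = -5.46, north 28.6 cos 191° = -28.07
Leg 3 (222°, 27.3 mi): east 27.3 sin 222° = -18.27, north 27.3 cos 222° = -20.29
Summing: -48.31 mi east, -49.22 mi north → (-48.31, -49.22).

(-48.31, -49.22)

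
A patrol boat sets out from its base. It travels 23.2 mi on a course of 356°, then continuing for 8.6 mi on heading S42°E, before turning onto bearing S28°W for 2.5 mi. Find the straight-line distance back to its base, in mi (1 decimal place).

14.8 mi

Leg 1 (356°, 23.2 mi): east 23.2 sin 356° = -1.62, north 23.2 cos 356° = 23.14
Leg 2 (S42°E, 8.6 mi): east 8.6 sin 138° = 5.75, north 8.6 cos 138° = -6.39
Leg 3 (S28°W, 2.5 mi): east 2.5 sin 208° = -1.17, north 2.5 cos 208° = -2.21
Net: 2.96 east, 14.55 north. Distance = √((2.96)² + (14.55)²) = 14.844 mi.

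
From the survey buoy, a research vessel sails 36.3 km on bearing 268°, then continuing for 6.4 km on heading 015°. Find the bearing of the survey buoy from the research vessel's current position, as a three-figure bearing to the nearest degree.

Leg 1 (268°, 36.3 km): east 36.3 sin 268° = -36.28, north 36.3 cos 268° = -1.27
Leg 2 (015°, 6.4 km): east 6.4 sin 15° = 1.66, north 6.4 cos 15° = 6.18
Net displacement: -34.62 east, 4.92 north. Direction back to start is (34.62, -4.92): bearing = atan2(34.62, -4.92) mod 360° = 98.08° ≈ 098°.

098°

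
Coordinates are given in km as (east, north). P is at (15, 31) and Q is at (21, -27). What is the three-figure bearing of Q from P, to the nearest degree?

174°

Δeast = 21 − 15 = 6.00; Δnorth = -27 − 31 = -58.00.
Bearing = atan2(Δeast, Δnorth) mod 360° = 174.09° ≈ 174°.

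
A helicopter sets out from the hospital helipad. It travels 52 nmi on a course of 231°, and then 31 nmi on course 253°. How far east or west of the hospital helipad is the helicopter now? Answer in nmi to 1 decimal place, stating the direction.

Leg 1 (231°, 52 nmi): east 52 sin 231° = -40.41, north 52 cos 231° = -32.72
Leg 2 (253°, 31 nmi): east 31 sin 253° = -29.65, north 31 cos 253° = -9.06
Net east component: -70.06 nmi.

70.1 nmi west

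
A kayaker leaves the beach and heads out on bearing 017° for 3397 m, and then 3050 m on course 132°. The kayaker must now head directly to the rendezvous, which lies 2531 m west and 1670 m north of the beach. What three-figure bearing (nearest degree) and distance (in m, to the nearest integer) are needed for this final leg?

275°, 5809 m

Leg 1 (017°, 3397 m): east 3397 sin 17° = 993.19, north 3397 cos 17° = 3248.57
Leg 2 (132°, 3050 m): east 3050 sin 132° = 2266.59, north 3050 cos 132° = -2040.85
Current position: (3259.78, 1207.72). Target: (-2531, 1670). Remaining: Δeast = -5790.78, Δnorth = 462.28.
Bearing = atan2(-5790.78, 462.28) mod 360° = 274.56°; distance = √((-5790.78)² + (462.28)²) = 5809.201 m.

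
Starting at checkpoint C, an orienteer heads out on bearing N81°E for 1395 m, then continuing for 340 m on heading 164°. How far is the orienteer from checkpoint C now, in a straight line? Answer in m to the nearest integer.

1476 m

Leg 1 (N81°E, 1395 m): east 1395 sin 81° = 1377.83, north 1395 cos 81° = 218.23
Leg 2 (164°, 340 m): east 340 sin 164° = 93.72, north 340 cos 164° = -326.83
Net: 1471.54 east, -108.60 north. Distance = √((1471.54)² + (-108.60)²) = 1475.544 m.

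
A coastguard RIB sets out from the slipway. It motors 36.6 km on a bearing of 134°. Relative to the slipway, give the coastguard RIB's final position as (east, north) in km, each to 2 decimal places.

(26.33, -25.42)

Leg 1 (134°, 36.6 km): east 36.6 sin 134° = 26.33, north 36.6 cos 134° = -25.42
Summing: 26.33 km east, -25.42 km north → (26.33, -25.42).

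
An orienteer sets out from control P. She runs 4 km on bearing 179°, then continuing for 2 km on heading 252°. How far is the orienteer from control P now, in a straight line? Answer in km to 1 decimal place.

5.0 km

Leg 1 (179°, 4 km): east 4 sin 179° = 0.07, north 4 cos 179° = -4.00
Leg 2 (252°, 2 km): east 2 sin 252° = -1.90, north 2 cos 252° = -0.62
Net: -1.83 east, -4.62 north. Distance = √((-1.83)² + (-4.62)²) = 4.968 km.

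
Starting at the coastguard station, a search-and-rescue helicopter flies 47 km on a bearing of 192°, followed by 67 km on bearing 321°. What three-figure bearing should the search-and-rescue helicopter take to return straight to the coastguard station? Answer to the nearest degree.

Leg 1 (192°, 47 km): east 47 sin 192° = -9.77, north 47 cos 192° = -45.97
Leg 2 (321°, 67 km): east 67 sin 321° = -42.16, north 67 cos 321° = 52.07
Net displacement: -51.94 east, 6.10 north. Direction back to start is (51.94, -6.10): bearing = atan2(51.94, -6.10) mod 360° = 96.69° ≈ 097°.

097°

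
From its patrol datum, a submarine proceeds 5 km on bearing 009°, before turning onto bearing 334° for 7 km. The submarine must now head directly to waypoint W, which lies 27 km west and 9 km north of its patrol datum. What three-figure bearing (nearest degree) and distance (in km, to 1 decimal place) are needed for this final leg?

Leg 1 (009°, 5 km): east 5 sin 9° = 0.78, north 5 cos 9° = 4.94
Leg 2 (334°, 7 km): east 7 sin 334° = -3.07, north 7 cos 334° = 6.29
Current position: (-2.29, 11.23). Target: (-27, 9). Remaining: Δeast = -24.71, Δnorth = -2.23.
Bearing = atan2(-24.71, -2.23) mod 360° = 264.84°; distance = √((-24.71)² + (-2.23)²) = 24.814 km.

265°, 24.8 km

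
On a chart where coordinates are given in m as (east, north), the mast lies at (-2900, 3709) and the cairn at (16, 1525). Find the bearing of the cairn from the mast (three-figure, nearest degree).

127°

Δeast = 16 − -2900 = 2916.00; Δnorth = 1525 − 3709 = -2184.00.
Bearing = atan2(Δeast, Δnorth) mod 360° = 126.83° ≈ 127°.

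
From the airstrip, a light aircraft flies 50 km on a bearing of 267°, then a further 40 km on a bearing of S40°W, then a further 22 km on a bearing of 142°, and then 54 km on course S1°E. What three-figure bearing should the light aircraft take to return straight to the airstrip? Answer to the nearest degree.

030°

Leg 1 (267°, 50 km): east 50 sin 267° = -49.93, north 50 cos 267° = -2.62
Leg 2 (S40°W, 40 km): east 40 sin 220° = -25.71, north 40 cos 220° = -30.64
Leg 3 (142°, 22 km): east 22 sin 142° = 13.54, north 22 cos 142° = -17.34
Leg 4 (S1°E, 54 km): east 54 sin 179° = 0.94, north 54 cos 179° = -53.99
Net displacement: -61.16 east, -104.59 north. Direction back to start is (61.16, 104.59): bearing = atan2(61.16, 104.59) mod 360° = 30.32° ≈ 030°.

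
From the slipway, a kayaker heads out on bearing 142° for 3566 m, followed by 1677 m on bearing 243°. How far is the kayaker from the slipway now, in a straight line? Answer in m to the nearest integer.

Leg 1 (142°, 3566 m): east 3566 sin 142° = 2195.45, north 3566 cos 142° = -2810.05
Leg 2 (243°, 1677 m): east 1677 sin 243° = -1494.22, north 1677 cos 243° = -761.34
Net: 701.23 east, -3571.39 north. Distance = √((701.23)² + (-3571.39)²) = 3639.580 m.

3640 m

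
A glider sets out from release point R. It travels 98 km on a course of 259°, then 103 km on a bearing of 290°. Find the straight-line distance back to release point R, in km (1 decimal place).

Leg 1 (259°, 98 km): east 98 sin 259° = -96.20, north 98 cos 259° = -18.70
Leg 2 (290°, 103 km): east 103 sin 290° = -96.79, north 103 cos 290° = 35.23
Net: -192.99 east, 16.53 north. Distance = √((-192.99)² + (16.53)²) = 193.694 km.

193.7 km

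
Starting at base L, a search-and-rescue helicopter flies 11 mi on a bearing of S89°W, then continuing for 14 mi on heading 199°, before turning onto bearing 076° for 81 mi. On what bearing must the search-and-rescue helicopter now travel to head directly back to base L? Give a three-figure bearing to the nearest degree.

Leg 1 (S89°W, 11 mi): east 11 sin 269° = -11.00, north 11 cos 269° = -0.19
Leg 2 (199°, 14 mi): east 14 sin 199° = -4.56, north 14 cos 199° = -13.24
Leg 3 (076°, 81 mi): east 81 sin 76° = 78.59, north 81 cos 76° = 19.60
Net displacement: 63.04 east, 6.17 north. Direction back to start is (-63.04, -6.17): bearing = atan2(-63.04, -6.17) mod 360° = 264.41° ≈ 264°.

264°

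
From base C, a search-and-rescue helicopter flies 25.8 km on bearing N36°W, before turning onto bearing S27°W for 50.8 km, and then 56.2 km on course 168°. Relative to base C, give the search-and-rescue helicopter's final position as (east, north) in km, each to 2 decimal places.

(-26.54, -79.36)

Leg 1 (N36°W, 25.8 km): east 25.8 sin 324° = -15.16, north 25.8 cos 324° = 20.87
Leg 2 (S27°W, 50.8 km): east 50.8 sin 207° = -23.06, north 50.8 cos 207° = -45.26
Leg 3 (168°, 56.2 km): east 56.2 sin 168° = 11.68, north 56.2 cos 168° = -54.97
Summing: -26.54 km east, -79.36 km north → (-26.54, -79.36).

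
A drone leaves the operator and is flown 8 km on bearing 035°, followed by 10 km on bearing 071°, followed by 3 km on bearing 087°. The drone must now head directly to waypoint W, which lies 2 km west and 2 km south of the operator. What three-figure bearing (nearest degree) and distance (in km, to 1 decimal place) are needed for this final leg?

Leg 1 (035°, 8 km): east 8 sin 35° = 4.59, north 8 cos 35° = 6.55
Leg 2 (071°, 10 km): east 10 sin 71° = 9.46, north 10 cos 71° = 3.26
Leg 3 (087°, 3 km): east 3 sin 87° = 3.00, north 3 cos 87° = 0.16
Current position: (17.04, 9.97). Target: (-2, -2). Remaining: Δeast = -19.04, Δnorth = -11.97.
Bearing = atan2(-19.04, -11.97) mod 360° = 237.85°; distance = √((-19.04)² + (-11.97)²) = 22.488 km.

238°, 22.5 km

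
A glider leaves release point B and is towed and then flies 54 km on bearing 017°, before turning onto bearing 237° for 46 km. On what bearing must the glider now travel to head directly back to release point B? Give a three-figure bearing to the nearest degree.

Leg 1 (017°, 54 km): east 54 sin 17° = 15.79, north 54 cos 17° = 51.64
Leg 2 (237°, 46 km): east 46 sin 237° = -38.58, north 46 cos 237° = -25.05
Net displacement: -22.79 east, 26.59 north. Direction back to start is (22.79, -26.59): bearing = atan2(22.79, -26.59) mod 360° = 139.40° ≈ 139°.

139°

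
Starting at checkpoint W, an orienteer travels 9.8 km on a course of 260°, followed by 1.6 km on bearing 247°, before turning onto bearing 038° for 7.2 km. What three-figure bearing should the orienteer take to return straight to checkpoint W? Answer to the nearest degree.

117°

Leg 1 (260°, 9.8 km): east 9.8 sin 260° = -9.65, north 9.8 cos 260° = -1.70
Leg 2 (247°, 1.6 km): east 1.6 sin 247° = -1.47, north 1.6 cos 247° = -0.63
Leg 3 (038°, 7.2 km): east 7.2 sin 38° = 4.43, north 7.2 cos 38° = 5.67
Net displacement: -6.69 east, 3.35 north. Direction back to start is (6.69, -3.35): bearing = atan2(6.69, -3.35) mod 360° = 116.57° ≈ 117°.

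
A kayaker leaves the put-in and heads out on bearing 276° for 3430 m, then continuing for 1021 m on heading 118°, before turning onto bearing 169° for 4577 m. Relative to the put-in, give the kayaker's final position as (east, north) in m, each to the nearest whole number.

(-1636, -4614)

Leg 1 (276°, 3430 m): east 3430 sin 276° = -3411.21, north 3430 cos 276° = 358.53
Leg 2 (118°, 1021 m): east 1021 sin 118° = 901.49, north 1021 cos 118° = -479.33
Leg 3 (169°, 4577 m): east 4577 sin 169° = 873.33, north 4577 cos 169° = -4492.91
Summing: -1636.39 m east, -4613.71 m north → (-1636, -4614).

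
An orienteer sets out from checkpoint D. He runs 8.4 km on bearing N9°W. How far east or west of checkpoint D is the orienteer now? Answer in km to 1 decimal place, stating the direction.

Leg 1 (N9°W, 8.4 km): east 8.4 sin 351° = -1.31, north 8.4 cos 351° = 8.30
Net east component: -1.31 km.

1.3 km west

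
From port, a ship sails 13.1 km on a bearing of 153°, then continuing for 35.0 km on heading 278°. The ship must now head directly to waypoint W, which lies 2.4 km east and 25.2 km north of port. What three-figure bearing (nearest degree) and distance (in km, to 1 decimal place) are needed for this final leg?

044°, 44.6 km

Leg 1 (153°, 13.1 km): east 13.1 sin 153° = 5.95, north 13.1 cos 153° = -11.67
Leg 2 (278°, 35.0 km): east 35.0 sin 278° = -34.66, north 35.0 cos 278° = 4.87
Current position: (-28.71, -6.80). Target: (2.4, 25.2). Remaining: Δeast = 31.11, Δnorth = 32.00.
Bearing = atan2(31.11, 32.00) mod 360° = 44.19°; distance = √((31.11)² + (32.00)²) = 44.632 km.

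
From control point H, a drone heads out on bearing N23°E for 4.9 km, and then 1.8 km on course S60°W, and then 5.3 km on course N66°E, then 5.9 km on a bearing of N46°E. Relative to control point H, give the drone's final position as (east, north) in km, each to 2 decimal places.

(9.44, 9.86)

Leg 1 (N23°E, 4.9 km): east 4.9 sin 23° = 1.91, north 4.9 cos 23° = 4.51
Leg 2 (S60°W, 1.8 km): east 1.8 sin 240° = -1.56, north 1.8 cos 240° = -0.90
Leg 3 (N66°E, 5.3 km): east 5.3 sin 66° = 4.84, north 5.3 cos 66° = 2.16
Leg 4 (N46°E, 5.9 km): east 5.9 sin 46° = 4.24, north 5.9 cos 46° = 4.10
Summing: 9.44 km east, 9.86 km north → (9.44, 9.86).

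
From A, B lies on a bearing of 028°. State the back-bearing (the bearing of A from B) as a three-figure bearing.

Back-bearing = 028° + 180° = 208°.

208°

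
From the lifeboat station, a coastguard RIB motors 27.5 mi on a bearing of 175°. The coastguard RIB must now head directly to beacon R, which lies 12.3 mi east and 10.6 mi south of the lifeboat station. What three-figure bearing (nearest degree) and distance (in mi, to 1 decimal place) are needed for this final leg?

031°, 19.5 mi

Leg 1 (175°, 27.5 mi): east 27.5 sin 175° = 2.40, north 27.5 cos 175° = -27.40
Current position: (2.40, -27.40). Target: (12.3, -10.6). Remaining: Δeast = 9.90, Δnorth = 16.80.
Bearing = atan2(9.90, 16.80) mod 360° = 30.53°; distance = √((9.90)² + (16.80)²) = 19.498 mi.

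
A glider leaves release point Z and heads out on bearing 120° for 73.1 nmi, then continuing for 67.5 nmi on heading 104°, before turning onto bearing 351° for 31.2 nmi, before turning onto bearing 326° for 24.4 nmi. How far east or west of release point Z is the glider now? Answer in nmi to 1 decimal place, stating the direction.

110.3 nmi east

Leg 1 (120°, 73.1 nmi): east 73.1 sin 120° = 63.31, north 73.1 cos 120° = -36.55
Leg 2 (104°, 67.5 nmi): east 67.5 sin 104° = 65.49, north 67.5 cos 104° = -16.33
Leg 3 (351°, 31.2 nmi): east 31.2 sin 351° = -4.88, north 31.2 cos 351° = 30.82
Leg 4 (326°, 24.4 nmi): east 24.4 sin 326° = -13.64, north 24.4 cos 326° = 20.23
Net east component: 110.28 nmi.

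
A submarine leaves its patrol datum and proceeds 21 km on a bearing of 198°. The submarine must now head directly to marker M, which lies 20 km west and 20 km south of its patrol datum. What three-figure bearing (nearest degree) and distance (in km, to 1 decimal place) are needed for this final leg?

270°, 13.5 km

Leg 1 (198°, 21 km): east 21 sin 198° = -6.49, north 21 cos 198° = -19.97
Current position: (-6.49, -19.97). Target: (-20, -20). Remaining: Δeast = -13.51, Δnorth = -0.03.
Bearing = atan2(-13.51, -0.03) mod 360° = 269.88°; distance = √((-13.51)² + (-0.03)²) = 13.511 km.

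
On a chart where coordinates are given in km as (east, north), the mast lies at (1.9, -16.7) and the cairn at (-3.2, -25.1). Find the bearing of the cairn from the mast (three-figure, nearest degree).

Δeast = -3.2 − 1.9 = -5.10; Δnorth = -25.1 − -16.7 = -8.40.
Bearing = atan2(Δeast, Δnorth) mod 360° = 211.26° ≈ 211°.

211°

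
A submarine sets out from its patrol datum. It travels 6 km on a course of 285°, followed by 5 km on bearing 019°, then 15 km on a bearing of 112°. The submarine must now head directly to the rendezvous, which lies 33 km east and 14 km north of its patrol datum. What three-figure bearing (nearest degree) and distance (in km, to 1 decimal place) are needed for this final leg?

060°, 26.8 km

Leg 1 (285°, 6 km): east 6 sin 285° = -5.80, north 6 cos 285° = 1.55
Leg 2 (019°, 5 km): east 5 sin 19° = 1.63, north 5 cos 19° = 4.73
Leg 3 (112°, 15 km): east 15 sin 112° = 13.91, north 15 cos 112° = -5.62
Current position: (9.74, 0.66). Target: (33, 14). Remaining: Δeast = 23.26, Δnorth = 13.34.
Bearing = atan2(23.26, 13.34) mod 360° = 60.17°; distance = √((23.26)² + (13.34)²) = 26.813 km.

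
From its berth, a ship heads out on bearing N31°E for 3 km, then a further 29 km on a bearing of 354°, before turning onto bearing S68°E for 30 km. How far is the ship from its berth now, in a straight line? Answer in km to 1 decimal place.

Leg 1 (N31°E, 3 km): east 3 sin 31° = 1.55, north 3 cos 31° = 2.57
Leg 2 (354°, 29 km): east 29 sin 354° = -3.03, north 29 cos 354° = 28.84
Leg 3 (S68°E, 30 km): east 30 sin 112° = 27.82, north 30 cos 112° = -11.24
Net: 26.33 east, 20.17 north. Distance = √((26.33)² + (20.17)²) = 33.170 km.

33.2 km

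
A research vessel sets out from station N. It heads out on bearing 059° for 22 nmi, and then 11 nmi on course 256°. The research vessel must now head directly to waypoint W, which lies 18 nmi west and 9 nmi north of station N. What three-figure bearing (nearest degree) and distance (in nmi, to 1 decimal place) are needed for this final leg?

Leg 1 (059°, 22 nmi): east 22 sin 59° = 18.86, north 22 cos 59° = 11.33
Leg 2 (256°, 11 nmi): east 11 sin 256° = -10.67, north 11 cos 256° = -2.66
Current position: (8.18, 8.67). Target: (-18, 9). Remaining: Δeast = -26.18, Δnorth = 0.33.
Bearing = atan2(-26.18, 0.33) mod 360° = 270.72°; distance = √((-26.18)² + (0.33)²) = 26.187 nmi.

271°, 26.2 nmi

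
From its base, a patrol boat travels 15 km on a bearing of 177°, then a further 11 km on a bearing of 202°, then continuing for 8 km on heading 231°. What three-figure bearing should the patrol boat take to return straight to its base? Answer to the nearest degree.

018°

Leg 1 (177°, 15 km): east 15 sin 177° = 0.79, north 15 cos 177° = -14.98
Leg 2 (202°, 11 km): east 11 sin 202° = -4.12, north 11 cos 202° = -10.20
Leg 3 (231°, 8 km): east 8 sin 231° = -6.22, north 8 cos 231° = -5.03
Net displacement: -9.55 east, -30.21 north. Direction back to start is (9.55, 30.21): bearing = atan2(9.55, 30.21) mod 360° = 17.55° ≈ 018°.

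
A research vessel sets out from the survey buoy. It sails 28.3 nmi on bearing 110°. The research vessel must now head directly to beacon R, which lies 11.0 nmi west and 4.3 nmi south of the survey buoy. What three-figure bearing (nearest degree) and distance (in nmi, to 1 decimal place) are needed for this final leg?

Leg 1 (110°, 28.3 nmi): east 28.3 sin 110° = 26.59, north 28.3 cos 110° = -9.68
Current position: (26.59, -9.68). Target: (-11.0, -4.3). Remaining: Δeast = -37.59, Δnorth = 5.38.
Bearing = atan2(-37.59, 5.38) mod 360° = 278.14°; distance = √((-37.59)² + (5.38)²) = 37.976 nmi.

278°, 38.0 nmi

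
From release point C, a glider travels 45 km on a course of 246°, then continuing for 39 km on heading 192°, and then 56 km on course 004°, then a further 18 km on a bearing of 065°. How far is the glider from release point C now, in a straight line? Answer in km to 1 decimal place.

Leg 1 (246°, 45 km): east 45 sin 246° = -41.11, north 45 cos 246° = -18.30
Leg 2 (192°, 39 km): east 39 sin 192° = -8.11, north 39 cos 192° = -38.15
Leg 3 (004°, 56 km): east 56 sin 4° = 3.91, north 56 cos 4° = 55.86
Leg 4 (065°, 18 km): east 18 sin 65° = 16.31, north 18 cos 65° = 7.61
Net: -29.00 east, 7.02 north. Distance = √((-29.00)² + (7.02)²) = 29.836 km.

29.8 km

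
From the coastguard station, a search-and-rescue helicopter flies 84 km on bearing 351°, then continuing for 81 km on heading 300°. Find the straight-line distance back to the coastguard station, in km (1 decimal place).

148.9 km

Leg 1 (351°, 84 km): east 84 sin 351° = -13.14, north 84 cos 351° = 82.97
Leg 2 (300°, 81 km): east 81 sin 300° = -70.15, north 81 cos 300° = 40.50
Net: -83.29 east, 123.47 north. Distance = √((-83.29)² + (123.47)²) = 148.932 km.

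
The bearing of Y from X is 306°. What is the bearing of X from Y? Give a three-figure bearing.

126°

Back-bearing = 306° − 180° = 126°.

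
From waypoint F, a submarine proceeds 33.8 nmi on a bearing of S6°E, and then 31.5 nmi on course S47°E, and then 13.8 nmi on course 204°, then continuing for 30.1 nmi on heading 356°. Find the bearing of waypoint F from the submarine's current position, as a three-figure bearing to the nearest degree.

333°

Leg 1 (S6°E, 33.8 nmi): east 33.8 sin 174° = 3.53, north 33.8 cos 174° = -33.61
Leg 2 (S47°E, 31.5 nmi): east 31.5 sin 133° = 23.04, north 31.5 cos 133° = -21.48
Leg 3 (204°, 13.8 nmi): east 13.8 sin 204° = -5.61, north 13.8 cos 204° = -12.61
Leg 4 (356°, 30.1 nmi): east 30.1 sin 356° = -2.10, north 30.1 cos 356° = 30.03
Net displacement: 18.86 east, -37.68 north. Direction back to start is (-18.86, 37.68): bearing = atan2(-18.86, 37.68) mod 360° = 333.41° ≈ 333°.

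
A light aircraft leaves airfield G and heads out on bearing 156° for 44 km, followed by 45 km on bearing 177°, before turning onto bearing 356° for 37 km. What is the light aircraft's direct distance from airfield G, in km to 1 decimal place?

51.4 km

Leg 1 (156°, 44 km): east 44 sin 156° = 17.90, north 44 cos 156° = -40.20
Leg 2 (177°, 45 km): east 45 sin 177° = 2.36, north 45 cos 177° = -44.94
Leg 3 (356°, 37 km): east 37 sin 356° = -2.58, north 37 cos 356° = 36.91
Net: 17.67 east, -48.22 north. Distance = √((17.67)² + (-48.22)²) = 51.360 km.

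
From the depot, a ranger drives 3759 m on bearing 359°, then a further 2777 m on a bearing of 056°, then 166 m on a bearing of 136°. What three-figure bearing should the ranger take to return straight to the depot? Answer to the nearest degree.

Leg 1 (359°, 3759 m): east 3759 sin 359° = -65.60, north 3759 cos 359° = 3758.43
Leg 2 (056°, 2777 m): east 2777 sin 56° = 2302.24, north 2777 cos 56° = 1552.88
Leg 3 (136°, 166 m): east 166 sin 136° = 115.31, north 166 cos 136° = -119.41
Net displacement: 2351.95 east, 5191.90 north. Direction back to start is (-2351.95, -5191.90): bearing = atan2(-2351.95, -5191.90) mod 360° = 204.37° ≈ 204°.

204°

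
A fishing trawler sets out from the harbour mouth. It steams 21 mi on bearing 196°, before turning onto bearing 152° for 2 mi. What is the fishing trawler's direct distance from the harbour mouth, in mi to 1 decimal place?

Leg 1 (196°, 21 mi): east 21 sin 196° = -5.79, north 21 cos 196° = -20.19
Leg 2 (152°, 2 mi): east 2 sin 152° = 0.94, north 2 cos 152° = -1.77
Net: -4.85 east, -21.95 north. Distance = √((-4.85)² + (-21.95)²) = 22.482 mi.

22.5 mi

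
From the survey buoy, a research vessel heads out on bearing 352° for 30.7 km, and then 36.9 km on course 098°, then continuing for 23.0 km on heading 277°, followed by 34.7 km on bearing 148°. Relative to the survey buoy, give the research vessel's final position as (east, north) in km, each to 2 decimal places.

(27.83, -1.36)

Leg 1 (352°, 30.7 km): east 30.7 sin 352° = -4.27, north 30.7 cos 352° = 30.40
Leg 2 (098°, 36.9 km): east 36.9 sin 98° = 36.54, north 36.9 cos 98° = -5.14
Leg 3 (277°, 23.0 km): east 23.0 sin 277° = -22.83, north 23.0 cos 277° = 2.80
Leg 4 (148°, 34.7 km): east 34.7 sin 148° = 18.39, north 34.7 cos 148° = -29.43
Summing: 27.83 km east, -1.36 km north → (27.83, -1.36).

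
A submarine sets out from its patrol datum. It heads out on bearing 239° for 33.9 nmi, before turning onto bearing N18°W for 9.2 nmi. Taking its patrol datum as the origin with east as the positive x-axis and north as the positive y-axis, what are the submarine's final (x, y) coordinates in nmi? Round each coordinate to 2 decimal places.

Leg 1 (239°, 33.9 nmi): east 33.9 sin 239° = -29.06, north 33.9 cos 239° = -17.46
Leg 2 (N18°W, 9.2 nmi): east 9.2 sin 342° = -2.84, north 9.2 cos 342° = 8.75
Summing: -31.90 nmi east, -8.71 nmi north → (-31.90, -8.71).

(-31.90, -8.71)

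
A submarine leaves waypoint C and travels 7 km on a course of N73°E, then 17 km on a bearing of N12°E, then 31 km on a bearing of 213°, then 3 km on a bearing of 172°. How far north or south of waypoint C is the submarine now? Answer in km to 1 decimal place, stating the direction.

10.3 km south

Leg 1 (N73°E, 7 km): east 7 sin 73° = 6.69, north 7 cos 73° = 2.05
Leg 2 (N12°E, 17 km): east 17 sin 12° = 3.53, north 17 cos 12° = 16.63
Leg 3 (213°, 31 km): east 31 sin 213° = -16.88, north 31 cos 213° = -26.00
Leg 4 (172°, 3 km): east 3 sin 172° = 0.42, north 3 cos 172° = -2.97
Net north component: -10.29 km.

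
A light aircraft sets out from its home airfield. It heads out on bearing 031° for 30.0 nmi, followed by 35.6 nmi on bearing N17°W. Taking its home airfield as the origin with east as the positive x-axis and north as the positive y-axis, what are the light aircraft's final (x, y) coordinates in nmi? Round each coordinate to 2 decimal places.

Leg 1 (031°, 30.0 nmi): east 30.0 sin 31° = 15.45, north 30.0 cos 31° = 25.72
Leg 2 (N17°W, 35.6 nmi): east 35.6 sin 343° = -10.41, north 35.6 cos 343° = 34.04
Summing: 5.04 nmi east, 59.76 nmi north → (5.04, 59.76).

(5.04, 59.76)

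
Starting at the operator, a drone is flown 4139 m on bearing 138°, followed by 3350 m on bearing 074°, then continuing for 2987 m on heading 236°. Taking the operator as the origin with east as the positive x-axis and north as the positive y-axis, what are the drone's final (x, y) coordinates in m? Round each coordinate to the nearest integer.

(3513, -3823)

Leg 1 (138°, 4139 m): east 4139 sin 138° = 2769.53, north 4139 cos 138° = -3075.88
Leg 2 (074°, 3350 m): east 3350 sin 74° = 3220.23, north 3350 cos 74° = 923.39
Leg 3 (236°, 2987 m): east 2987 sin 236° = -2476.34, north 2987 cos 236° = -1670.31
Summing: 3513.42 m east, -3822.80 m north → (3513, -3823).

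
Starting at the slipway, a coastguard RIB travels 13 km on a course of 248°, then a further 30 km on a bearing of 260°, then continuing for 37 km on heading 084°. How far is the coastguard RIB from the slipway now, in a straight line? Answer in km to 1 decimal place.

Leg 1 (248°, 13 km): east 13 sin 248° = -12.05, north 13 cos 248° = -4.87
Leg 2 (260°, 30 km): east 30 sin 260° = -29.54, north 30 cos 260° = -5.21
Leg 3 (084°, 37 km): east 37 sin 84° = 36.80, north 37 cos 84° = 3.87
Net: -4.80 east, -6.21 north. Distance = √((-4.80)² + (-6.21)²) = 7.850 km.

7.9 km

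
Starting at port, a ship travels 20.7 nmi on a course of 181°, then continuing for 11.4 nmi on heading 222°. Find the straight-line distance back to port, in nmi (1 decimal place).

Leg 1 (181°, 20.7 nmi): east 20.7 sin 181° = -0.36, north 20.7 cos 181° = -20.70
Leg 2 (222°, 11.4 nmi): east 11.4 sin 222° = -7.63, north 11.4 cos 222° = -8.47
Net: -7.99 east, -29.17 north. Distance = √((-7.99)² + (-29.17)²) = 30.243 nmi.

30.2 nmi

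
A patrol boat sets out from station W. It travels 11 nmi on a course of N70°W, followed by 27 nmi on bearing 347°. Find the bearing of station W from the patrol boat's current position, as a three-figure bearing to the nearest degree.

Leg 1 (N70°W, 11 nmi): east 11 sin 290° = -10.34, north 11 cos 290° = 3.76
Leg 2 (347°, 27 nmi): east 27 sin 347° = -6.07, north 27 cos 347° = 26.31
Net displacement: -16.41 east, 30.07 north. Direction back to start is (16.41, -30.07): bearing = atan2(16.41, -30.07) mod 360° = 151.38° ≈ 151°.

151°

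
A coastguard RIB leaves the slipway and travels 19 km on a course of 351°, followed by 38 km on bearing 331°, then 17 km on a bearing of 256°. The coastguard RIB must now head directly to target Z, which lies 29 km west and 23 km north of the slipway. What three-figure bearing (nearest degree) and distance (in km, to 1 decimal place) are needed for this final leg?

160°, 26.4 km

Leg 1 (351°, 19 km): east 19 sin 351° = -2.97, north 19 cos 351° = 18.77
Leg 2 (331°, 38 km): east 38 sin 331° = -18.42, north 38 cos 331° = 33.24
Leg 3 (256°, 17 km): east 17 sin 256° = -16.50, north 17 cos 256° = -4.11
Current position: (-37.89, 47.89). Target: (-29, 23). Remaining: Δeast = 8.89, Δnorth = -24.89.
Bearing = atan2(8.89, -24.89) mod 360° = 160.34°; distance = √((8.89)² + (-24.89)²) = 26.429 km.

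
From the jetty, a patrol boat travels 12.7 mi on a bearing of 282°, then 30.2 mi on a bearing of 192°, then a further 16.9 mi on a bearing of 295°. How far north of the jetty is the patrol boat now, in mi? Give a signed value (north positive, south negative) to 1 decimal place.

Leg 1 (282°, 12.7 mi): east 12.7 sin 282° = -12.42, north 12.7 cos 282° = 2.64
Leg 2 (192°, 30.2 mi): east 30.2 sin 192° = -6.28, north 30.2 cos 192° = -29.54
Leg 3 (295°, 16.9 mi): east 16.9 sin 295° = -15.32, north 16.9 cos 295° = 7.14
Net north component: -19.76 mi.

-19.8 mi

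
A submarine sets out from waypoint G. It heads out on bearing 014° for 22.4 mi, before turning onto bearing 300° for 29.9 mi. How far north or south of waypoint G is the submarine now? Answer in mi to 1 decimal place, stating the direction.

36.7 mi north

Leg 1 (014°, 22.4 mi): east 22.4 sin 14° = 5.42, north 22.4 cos 14° = 21.73
Leg 2 (300°, 29.9 mi): east 29.9 sin 300° = -25.89, north 29.9 cos 300° = 14.95
Net north component: 36.68 mi.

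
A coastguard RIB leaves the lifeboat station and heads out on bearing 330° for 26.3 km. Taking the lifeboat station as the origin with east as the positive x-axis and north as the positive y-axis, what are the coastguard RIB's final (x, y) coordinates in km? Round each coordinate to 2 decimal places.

Leg 1 (330°, 26.3 km): east 26.3 sin 330° = -13.15, north 26.3 cos 330° = 22.78
Summing: -13.15 km east, 22.78 km north → (-13.15, 22.78).

(-13.15, 22.78)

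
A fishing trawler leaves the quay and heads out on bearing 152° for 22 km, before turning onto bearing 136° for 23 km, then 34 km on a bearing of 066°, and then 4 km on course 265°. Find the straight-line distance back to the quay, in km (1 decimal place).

Leg 1 (152°, 22 km): east 22 sin 152° = 10.33, north 22 cos 152° = -19.42
Leg 2 (136°, 23 km): east 23 sin 136° = 15.98, north 23 cos 136° = -16.54
Leg 3 (066°, 34 km): east 34 sin 66° = 31.06, north 34 cos 66° = 13.83
Leg 4 (265°, 4 km): east 4 sin 265° = -3.98, north 4 cos 265° = -0.35
Net: 53.38 east, -22.49 north. Distance = √((53.38)² + (-22.49)²) = 57.925 km.

57.9 km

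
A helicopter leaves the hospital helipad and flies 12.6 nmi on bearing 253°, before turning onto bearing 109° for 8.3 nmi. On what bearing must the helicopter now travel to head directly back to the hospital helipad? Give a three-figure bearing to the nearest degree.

Leg 1 (253°, 12.6 nmi): east 12.6 sin 253° = -12.05, north 12.6 cos 253° = -3.68
Leg 2 (109°, 8.3 nmi): east 8.3 sin 109° = 7.85, north 8.3 cos 109° = -2.70
Net displacement: -4.20 east, -6.39 north. Direction back to start is (4.20, 6.39): bearing = atan2(4.20, 6.39) mod 360° = 33.34° ≈ 033°.

033°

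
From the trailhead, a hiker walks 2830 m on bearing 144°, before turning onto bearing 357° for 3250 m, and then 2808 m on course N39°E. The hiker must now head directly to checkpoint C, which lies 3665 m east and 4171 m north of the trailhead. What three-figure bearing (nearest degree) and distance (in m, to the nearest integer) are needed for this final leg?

Leg 1 (144°, 2830 m): east 2830 sin 144° = 1663.43, north 2830 cos 144° = -2289.52
Leg 2 (357°, 3250 m): east 3250 sin 357° = -170.09, north 3250 cos 357° = 3245.55
Leg 3 (N39°E, 2808 m): east 2808 sin 39° = 1767.13, north 2808 cos 39° = 2182.23
Current position: (3260.47, 3138.25). Target: (3665, 4171). Remaining: Δeast = 404.53, Δnorth = 1032.75.
Bearing = atan2(404.53, 1032.75) mod 360° = 21.39°; distance = √((404.53)² + (1032.75)²) = 1109.147 m.

021°, 1109 m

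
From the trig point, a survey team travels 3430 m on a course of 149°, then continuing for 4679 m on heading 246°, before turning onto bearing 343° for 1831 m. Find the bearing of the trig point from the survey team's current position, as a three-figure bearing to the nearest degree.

045°

Leg 1 (149°, 3430 m): east 3430 sin 149° = 1766.58, north 3430 cos 149° = -2940.08
Leg 2 (246°, 4679 m): east 4679 sin 246° = -4274.48, north 4679 cos 246° = -1903.12
Leg 3 (343°, 1831 m): east 1831 sin 343° = -535.33, north 1831 cos 343° = 1750.99
Net displacement: -3043.23 east, -3092.21 north. Direction back to start is (3043.23, 3092.21): bearing = atan2(3043.23, 3092.21) mod 360° = 44.54° ≈ 045°.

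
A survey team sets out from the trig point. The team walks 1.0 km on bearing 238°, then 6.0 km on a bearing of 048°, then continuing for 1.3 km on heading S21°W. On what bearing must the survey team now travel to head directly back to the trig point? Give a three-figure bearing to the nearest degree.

234°

Leg 1 (238°, 1.0 km): east 1.0 sin 238° = -0.85, north 1.0 cos 238° = -0.53
Leg 2 (048°, 6.0 km): east 6.0 sin 48° = 4.46, north 6.0 cos 48° = 4.01
Leg 3 (S21°W, 1.3 km): east 1.3 sin 201° = -0.47, north 1.3 cos 201° = -1.21
Net displacement: 3.14 east, 2.27 north. Direction back to start is (-3.14, -2.27): bearing = atan2(-3.14, -2.27) mod 360° = 234.16° ≈ 234°.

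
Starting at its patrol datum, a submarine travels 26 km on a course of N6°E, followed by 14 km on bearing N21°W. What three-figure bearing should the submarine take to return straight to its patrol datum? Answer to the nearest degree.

177°

Leg 1 (N6°E, 26 km): east 26 sin 6° = 2.72, north 26 cos 6° = 25.86
Leg 2 (N21°W, 14 km): east 14 sin 339° = -5.02, north 14 cos 339° = 13.07
Net displacement: -2.30 east, 38.93 north. Direction back to start is (2.30, -38.93): bearing = atan2(2.30, -38.93) mod 360° = 176.62° ≈ 177°.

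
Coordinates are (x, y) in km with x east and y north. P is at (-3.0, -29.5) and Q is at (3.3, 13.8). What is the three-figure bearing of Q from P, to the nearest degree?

008°

Δeast = 3.3 − -3.0 = 6.30; Δnorth = 13.8 − -29.5 = 43.30.
Bearing = atan2(Δeast, Δnorth) mod 360° = 8.28° ≈ 008°.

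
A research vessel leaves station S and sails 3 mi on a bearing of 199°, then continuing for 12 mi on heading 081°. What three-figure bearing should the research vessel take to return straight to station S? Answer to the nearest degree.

275°

Leg 1 (199°, 3 mi): east 3 sin 199° = -0.98, north 3 cos 199° = -2.84
Leg 2 (081°, 12 mi): east 12 sin 81° = 11.85, north 12 cos 81° = 1.88
Net displacement: 10.88 east, -0.96 north. Direction back to start is (-10.88, 0.96): bearing = atan2(-10.88, 0.96) mod 360° = 275.04° ≈ 275°.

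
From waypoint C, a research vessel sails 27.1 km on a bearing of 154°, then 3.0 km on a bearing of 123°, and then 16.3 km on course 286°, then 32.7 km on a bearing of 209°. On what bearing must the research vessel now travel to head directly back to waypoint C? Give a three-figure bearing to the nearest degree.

Leg 1 (154°, 27.1 km): east 27.1 sin 154° = 11.88, north 27.1 cos 154° = -24.36
Leg 2 (123°, 3.0 km): east 3.0 sin 123° = 2.52, north 3.0 cos 123° = -1.63
Leg 3 (286°, 16.3 km): east 16.3 sin 286° = -15.67, north 16.3 cos 286° = 4.49
Leg 4 (209°, 32.7 km): east 32.7 sin 209° = -15.85, north 32.7 cos 209° = -28.60
Net displacement: -17.13 east, -50.10 north. Direction back to start is (17.13, 50.10): bearing = atan2(17.13, 50.10) mod 360° = 18.87° ≈ 019°.

019°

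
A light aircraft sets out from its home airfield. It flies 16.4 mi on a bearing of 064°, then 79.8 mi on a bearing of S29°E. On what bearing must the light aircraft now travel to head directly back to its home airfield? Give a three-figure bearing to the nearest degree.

320°

Leg 1 (064°, 16.4 mi): east 16.4 sin 64° = 14.74, north 16.4 cos 64° = 7.19
Leg 2 (S29°E, 79.8 mi): east 79.8 sin 151° = 38.69, north 79.8 cos 151° = -69.79
Net displacement: 53.43 east, -62.61 north. Direction back to start is (-53.43, 62.61): bearing = atan2(-53.43, 62.61) mod 360° = 319.52° ≈ 320°.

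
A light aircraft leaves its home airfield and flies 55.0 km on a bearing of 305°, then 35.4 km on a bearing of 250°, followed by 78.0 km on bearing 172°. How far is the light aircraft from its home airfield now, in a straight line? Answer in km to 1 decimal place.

Leg 1 (305°, 55.0 km): east 55.0 sin 305° = -45.05, north 55.0 cos 305° = 31.55
Leg 2 (250°, 35.4 km): east 35.4 sin 250° = -33.27, north 35.4 cos 250° = -12.11
Leg 3 (172°, 78.0 km): east 78.0 sin 172° = 10.86, north 78.0 cos 172° = -77.24
Net: -67.46 east, -57.80 north. Distance = √((-67.46)² + (-57.80)²) = 88.839 km.

88.8 km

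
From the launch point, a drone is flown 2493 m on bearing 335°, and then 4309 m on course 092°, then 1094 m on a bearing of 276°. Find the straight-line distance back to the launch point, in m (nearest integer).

3103 m

Leg 1 (335°, 2493 m): east 2493 sin 335° = -1053.59, north 2493 cos 335° = 2259.43
Leg 2 (092°, 4309 m): east 4309 sin 92° = 4306.38, north 4309 cos 92° = -150.38
Leg 3 (276°, 1094 m): east 1094 sin 276° = -1088.01, north 1094 cos 276° = 114.35
Net: 2164.78 east, 2223.40 north. Distance = √((2164.78)² + (2223.40)²) = 3103.187 m.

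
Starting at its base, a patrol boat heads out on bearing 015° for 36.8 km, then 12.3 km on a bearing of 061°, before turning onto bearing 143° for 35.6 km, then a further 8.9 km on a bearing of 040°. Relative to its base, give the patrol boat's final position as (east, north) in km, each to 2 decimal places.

Leg 1 (015°, 36.8 km): east 36.8 sin 15° = 9.52, north 36.8 cos 15° = 35.55
Leg 2 (061°, 12.3 km): east 12.3 sin 61° = 10.76, north 12.3 cos 61° = 5.96
Leg 3 (143°, 35.6 km): east 35.6 sin 143° = 21.42, north 35.6 cos 143° = -28.43
Leg 4 (040°, 8.9 km): east 8.9 sin 40° = 5.72, north 8.9 cos 40° = 6.82
Summing: 47.43 km east, 19.90 km north → (47.43, 19.90).

(47.43, 19.90)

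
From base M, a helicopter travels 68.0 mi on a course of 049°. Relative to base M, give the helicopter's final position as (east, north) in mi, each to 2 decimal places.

(51.32, 44.61)

Leg 1 (049°, 68.0 mi): east 68.0 sin 49° = 51.32, north 68.0 cos 49° = 44.61
Summing: 51.32 mi east, 44.61 mi north → (51.32, 44.61).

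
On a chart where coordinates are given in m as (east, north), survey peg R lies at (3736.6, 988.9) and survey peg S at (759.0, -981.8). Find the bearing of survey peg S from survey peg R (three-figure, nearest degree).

237°

Δeast = 759.0 − 3736.6 = -2977.60; Δnorth = -981.8 − 988.9 = -1970.70.
Bearing = atan2(Δeast, Δnorth) mod 360° = 236.50° ≈ 237°.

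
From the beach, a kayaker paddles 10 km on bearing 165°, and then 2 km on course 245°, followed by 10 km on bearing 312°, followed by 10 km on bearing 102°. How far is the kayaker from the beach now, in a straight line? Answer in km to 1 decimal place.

6.7 km

Leg 1 (165°, 10 km): east 10 sin 165° = 2.59, north 10 cos 165° = -9.66
Leg 2 (245°, 2 km): east 2 sin 245° = -1.81, north 2 cos 245° = -0.85
Leg 3 (312°, 10 km): east 10 sin 312° = -7.43, north 10 cos 312° = 6.69
Leg 4 (102°, 10 km): east 10 sin 102° = 9.78, north 10 cos 102° = -2.08
Net: 3.13 east, -5.89 north. Distance = √((3.13)² + (-5.89)²) = 6.670 km.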